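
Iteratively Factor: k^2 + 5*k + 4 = (k + 1)*(k + 4)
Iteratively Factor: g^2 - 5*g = (g)*(g - 5)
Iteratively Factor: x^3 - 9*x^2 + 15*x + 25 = (x - 5)*(x^2 - 4*x - 5) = (x - 5)*(x + 1)*(x - 5)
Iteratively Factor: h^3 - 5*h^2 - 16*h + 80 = (h + 4)*(h^2 - 9*h + 20) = (h - 5)*(h + 4)*(h - 4)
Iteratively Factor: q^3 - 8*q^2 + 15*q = (q - 5)*(q^2 - 3*q) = q*(q - 5)*(q - 3)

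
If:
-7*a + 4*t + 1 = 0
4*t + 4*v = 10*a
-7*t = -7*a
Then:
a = 1/3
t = 1/3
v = 1/2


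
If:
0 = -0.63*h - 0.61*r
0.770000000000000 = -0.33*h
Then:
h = -2.33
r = 2.41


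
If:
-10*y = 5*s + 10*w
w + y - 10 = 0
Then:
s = -20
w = 10 - y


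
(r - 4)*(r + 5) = r^2 + r - 20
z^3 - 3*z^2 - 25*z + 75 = (z - 5)*(z - 3)*(z + 5)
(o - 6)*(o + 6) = o^2 - 36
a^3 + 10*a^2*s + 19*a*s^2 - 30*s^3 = (a - s)*(a + 5*s)*(a + 6*s)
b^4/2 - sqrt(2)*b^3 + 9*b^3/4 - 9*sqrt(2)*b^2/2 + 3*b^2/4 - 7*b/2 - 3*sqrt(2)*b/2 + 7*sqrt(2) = (b/2 + 1)*(b - 1)*(b + 7/2)*(b - 2*sqrt(2))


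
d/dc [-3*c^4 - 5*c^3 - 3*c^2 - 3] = 3*c*(-4*c^2 - 5*c - 2)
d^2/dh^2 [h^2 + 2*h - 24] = 2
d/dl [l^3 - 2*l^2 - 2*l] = 3*l^2 - 4*l - 2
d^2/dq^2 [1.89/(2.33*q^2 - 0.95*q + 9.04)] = (-20.521242*q^2 + 8.36703*q + 1.89*(4.66*q - 0.95)*(9.32*q - 1.9) - 79.618896)/(2.33*q^2 - 0.95*q + 9.04)^3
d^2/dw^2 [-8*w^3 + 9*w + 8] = -48*w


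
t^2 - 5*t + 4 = (t - 4)*(t - 1)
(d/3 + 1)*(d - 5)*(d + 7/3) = d^3/3 + d^2/9 - 59*d/9 - 35/3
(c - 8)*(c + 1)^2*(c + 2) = c^4 - 4*c^3 - 27*c^2 - 38*c - 16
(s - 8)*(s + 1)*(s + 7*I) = s^3 - 7*s^2 + 7*I*s^2 - 8*s - 49*I*s - 56*I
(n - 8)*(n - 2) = n^2 - 10*n + 16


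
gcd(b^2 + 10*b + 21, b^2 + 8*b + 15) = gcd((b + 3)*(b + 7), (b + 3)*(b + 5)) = b + 3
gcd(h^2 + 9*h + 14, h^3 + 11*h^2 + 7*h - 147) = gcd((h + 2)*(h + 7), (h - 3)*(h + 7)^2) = h + 7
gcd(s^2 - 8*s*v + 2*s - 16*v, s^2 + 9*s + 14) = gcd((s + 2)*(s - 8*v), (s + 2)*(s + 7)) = s + 2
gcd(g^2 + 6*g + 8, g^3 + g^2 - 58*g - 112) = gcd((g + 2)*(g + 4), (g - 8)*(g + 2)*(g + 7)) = g + 2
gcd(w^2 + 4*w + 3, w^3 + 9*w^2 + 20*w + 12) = w + 1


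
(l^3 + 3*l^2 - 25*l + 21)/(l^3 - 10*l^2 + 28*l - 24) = (l^3 + 3*l^2 - 25*l + 21)/(l^3 - 10*l^2 + 28*l - 24)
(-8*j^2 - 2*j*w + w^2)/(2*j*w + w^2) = (-4*j + w)/w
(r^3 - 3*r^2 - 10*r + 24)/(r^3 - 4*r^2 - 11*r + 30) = (r - 4)/(r - 5)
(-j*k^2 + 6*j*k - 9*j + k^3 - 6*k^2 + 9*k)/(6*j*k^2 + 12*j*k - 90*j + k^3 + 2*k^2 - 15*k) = (-j*k + 3*j + k^2 - 3*k)/(6*j*k + 30*j + k^2 + 5*k)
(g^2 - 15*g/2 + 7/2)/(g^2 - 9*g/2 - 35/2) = (2*g - 1)/(2*g + 5)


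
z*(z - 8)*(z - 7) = z^3 - 15*z^2 + 56*z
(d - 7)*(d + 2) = d^2 - 5*d - 14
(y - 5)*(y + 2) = y^2 - 3*y - 10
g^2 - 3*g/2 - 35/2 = (g - 5)*(g + 7/2)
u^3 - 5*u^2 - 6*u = u*(u - 6)*(u + 1)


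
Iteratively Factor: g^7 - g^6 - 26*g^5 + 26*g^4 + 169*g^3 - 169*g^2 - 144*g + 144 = (g - 4)*(g^6 + 3*g^5 - 14*g^4 - 30*g^3 + 49*g^2 + 27*g - 36) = (g - 4)*(g - 1)*(g^5 + 4*g^4 - 10*g^3 - 40*g^2 + 9*g + 36) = (g - 4)*(g - 1)*(g + 3)*(g^4 + g^3 - 13*g^2 - g + 12) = (g - 4)*(g - 1)*(g + 1)*(g + 3)*(g^3 - 13*g + 12) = (g - 4)*(g - 3)*(g - 1)*(g + 1)*(g + 3)*(g^2 + 3*g - 4) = (g - 4)*(g - 3)*(g - 1)*(g + 1)*(g + 3)*(g + 4)*(g - 1)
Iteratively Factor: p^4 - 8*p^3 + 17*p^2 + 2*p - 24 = (p - 3)*(p^3 - 5*p^2 + 2*p + 8) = (p - 4)*(p - 3)*(p^2 - p - 2) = (p - 4)*(p - 3)*(p + 1)*(p - 2)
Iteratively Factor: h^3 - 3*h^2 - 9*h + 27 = (h - 3)*(h^2 - 9) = (h - 3)^2*(h + 3)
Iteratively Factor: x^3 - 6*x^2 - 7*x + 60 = (x + 3)*(x^2 - 9*x + 20) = (x - 4)*(x + 3)*(x - 5)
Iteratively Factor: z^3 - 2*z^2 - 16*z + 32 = (z - 4)*(z^2 + 2*z - 8) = (z - 4)*(z + 4)*(z - 2)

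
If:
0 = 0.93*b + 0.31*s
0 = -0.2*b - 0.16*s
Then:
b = 0.00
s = 0.00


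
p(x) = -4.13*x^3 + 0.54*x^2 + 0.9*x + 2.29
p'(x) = -12.39*x^2 + 1.08*x + 0.9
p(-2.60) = 76.19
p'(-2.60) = -85.66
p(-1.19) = 8.94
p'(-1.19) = -17.93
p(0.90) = 0.53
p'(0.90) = -8.16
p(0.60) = 2.13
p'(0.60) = -2.91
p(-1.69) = 22.25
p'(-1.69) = -36.31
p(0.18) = 2.45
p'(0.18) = 0.69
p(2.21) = -37.66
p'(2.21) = -57.23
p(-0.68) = 3.23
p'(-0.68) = -5.56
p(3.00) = -101.66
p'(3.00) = -107.37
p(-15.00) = 14049.04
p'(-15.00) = -2803.05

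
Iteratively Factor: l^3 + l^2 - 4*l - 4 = (l + 1)*(l^2 - 4) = (l - 2)*(l + 1)*(l + 2)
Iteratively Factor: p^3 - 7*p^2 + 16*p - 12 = (p - 2)*(p^2 - 5*p + 6) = (p - 3)*(p - 2)*(p - 2)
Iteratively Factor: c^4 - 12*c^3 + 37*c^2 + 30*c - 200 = (c - 4)*(c^3 - 8*c^2 + 5*c + 50) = (c - 4)*(c + 2)*(c^2 - 10*c + 25) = (c - 5)*(c - 4)*(c + 2)*(c - 5)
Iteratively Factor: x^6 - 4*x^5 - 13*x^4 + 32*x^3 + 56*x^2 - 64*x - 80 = (x - 5)*(x^5 + x^4 - 8*x^3 - 8*x^2 + 16*x + 16) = (x - 5)*(x - 2)*(x^4 + 3*x^3 - 2*x^2 - 12*x - 8) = (x - 5)*(x - 2)*(x + 2)*(x^3 + x^2 - 4*x - 4) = (x - 5)*(x - 2)*(x + 2)^2*(x^2 - x - 2) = (x - 5)*(x - 2)*(x + 1)*(x + 2)^2*(x - 2)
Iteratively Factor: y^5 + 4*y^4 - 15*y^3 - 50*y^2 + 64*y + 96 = (y - 3)*(y^4 + 7*y^3 + 6*y^2 - 32*y - 32) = (y - 3)*(y + 4)*(y^3 + 3*y^2 - 6*y - 8) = (y - 3)*(y - 2)*(y + 4)*(y^2 + 5*y + 4) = (y - 3)*(y - 2)*(y + 4)^2*(y + 1)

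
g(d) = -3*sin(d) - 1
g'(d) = -3*cos(d)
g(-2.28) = 1.28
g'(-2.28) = 1.95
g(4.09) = 1.44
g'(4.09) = 1.75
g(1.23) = -3.83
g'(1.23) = -1.00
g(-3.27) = -1.38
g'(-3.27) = 2.98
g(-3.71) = -2.61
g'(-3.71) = 2.53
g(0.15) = -1.45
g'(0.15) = -2.97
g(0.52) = -2.49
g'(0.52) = -2.60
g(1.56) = -4.00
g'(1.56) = -0.03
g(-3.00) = -0.58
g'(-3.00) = 2.97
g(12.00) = 0.61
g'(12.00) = -2.53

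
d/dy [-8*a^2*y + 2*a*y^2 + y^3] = -8*a^2 + 4*a*y + 3*y^2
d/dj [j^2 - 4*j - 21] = 2*j - 4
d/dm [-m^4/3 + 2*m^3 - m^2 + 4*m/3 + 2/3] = -4*m^3/3 + 6*m^2 - 2*m + 4/3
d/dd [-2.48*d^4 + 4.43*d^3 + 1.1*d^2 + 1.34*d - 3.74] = -9.92*d^3 + 13.29*d^2 + 2.2*d + 1.34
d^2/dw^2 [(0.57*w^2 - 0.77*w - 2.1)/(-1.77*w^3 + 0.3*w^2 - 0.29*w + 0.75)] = (-3.571506*w^6 + 14.473998*w^5 + 78.251346*w^4 - 29.186112*w^3 + 20.63718*w^2 + 14.5908*w - 0.89808)/(5.545233*w^9 - 2.81961*w^8 + 3.203523*w^7 - 7.999965*w^6 + 2.914371*w^5 - 2.58804*w^4 + 3.402764*w^3 - 0.695475*w^2 + 0.489375*w - 0.421875)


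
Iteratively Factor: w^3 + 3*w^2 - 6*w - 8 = (w - 2)*(w^2 + 5*w + 4) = (w - 2)*(w + 4)*(w + 1)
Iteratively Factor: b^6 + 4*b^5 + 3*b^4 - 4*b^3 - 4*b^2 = (b + 1)*(b^5 + 3*b^4 - 4*b^2) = b*(b + 1)*(b^4 + 3*b^3 - 4*b) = b*(b + 1)*(b + 2)*(b^3 + b^2 - 2*b) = b*(b - 1)*(b + 1)*(b + 2)*(b^2 + 2*b) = b*(b - 1)*(b + 1)*(b + 2)^2*(b)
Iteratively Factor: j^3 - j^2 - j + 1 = (j + 1)*(j^2 - 2*j + 1) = (j - 1)*(j + 1)*(j - 1)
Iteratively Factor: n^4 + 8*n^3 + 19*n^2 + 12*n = (n + 3)*(n^3 + 5*n^2 + 4*n) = n*(n + 3)*(n^2 + 5*n + 4) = n*(n + 1)*(n + 3)*(n + 4)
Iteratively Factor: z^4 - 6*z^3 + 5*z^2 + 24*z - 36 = (z - 2)*(z^3 - 4*z^2 - 3*z + 18) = (z - 2)*(z + 2)*(z^2 - 6*z + 9) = (z - 3)*(z - 2)*(z + 2)*(z - 3)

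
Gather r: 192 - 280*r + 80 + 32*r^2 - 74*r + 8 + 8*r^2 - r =40*r^2 - 355*r + 280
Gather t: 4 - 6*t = 4 - 6*t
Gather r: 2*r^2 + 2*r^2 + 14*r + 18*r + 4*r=4*r^2 + 36*r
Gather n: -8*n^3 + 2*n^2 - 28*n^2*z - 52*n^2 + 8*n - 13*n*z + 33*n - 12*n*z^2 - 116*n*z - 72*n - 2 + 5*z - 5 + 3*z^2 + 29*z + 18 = -8*n^3 + n^2*(-28*z - 50) + n*(-12*z^2 - 129*z - 31) + 3*z^2 + 34*z + 11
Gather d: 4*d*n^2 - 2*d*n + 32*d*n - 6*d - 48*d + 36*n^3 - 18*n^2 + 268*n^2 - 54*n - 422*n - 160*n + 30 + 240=d*(4*n^2 + 30*n - 54) + 36*n^3 + 250*n^2 - 636*n + 270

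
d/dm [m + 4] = 1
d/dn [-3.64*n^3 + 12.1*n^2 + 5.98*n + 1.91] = -10.92*n^2 + 24.2*n + 5.98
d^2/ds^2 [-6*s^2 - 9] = -12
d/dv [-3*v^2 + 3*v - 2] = 3 - 6*v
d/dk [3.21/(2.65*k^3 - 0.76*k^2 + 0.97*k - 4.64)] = (-25.5195*k^2 + 4.8792*k - 3.1137)/(2.65*k^3 - 0.76*k^2 + 0.97*k - 4.64)^2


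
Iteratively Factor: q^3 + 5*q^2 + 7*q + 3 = (q + 1)*(q^2 + 4*q + 3) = (q + 1)^2*(q + 3)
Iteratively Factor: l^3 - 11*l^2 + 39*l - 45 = (l - 3)*(l^2 - 8*l + 15) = (l - 3)^2*(l - 5)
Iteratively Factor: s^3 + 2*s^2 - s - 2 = (s + 2)*(s^2 - 1) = (s + 1)*(s + 2)*(s - 1)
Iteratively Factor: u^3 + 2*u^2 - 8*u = (u + 4)*(u^2 - 2*u) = u*(u + 4)*(u - 2)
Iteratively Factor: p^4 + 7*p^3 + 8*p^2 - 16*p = (p + 4)*(p^3 + 3*p^2 - 4*p) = (p - 1)*(p + 4)*(p^2 + 4*p) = (p - 1)*(p + 4)^2*(p)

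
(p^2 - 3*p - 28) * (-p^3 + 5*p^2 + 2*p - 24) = -p^5 + 8*p^4 + 15*p^3 - 170*p^2 + 16*p + 672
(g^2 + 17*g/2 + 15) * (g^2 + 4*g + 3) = g^4 + 25*g^3/2 + 52*g^2 + 171*g/2 + 45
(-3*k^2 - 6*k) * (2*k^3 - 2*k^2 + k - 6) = -6*k^5 - 6*k^4 + 9*k^3 + 12*k^2 + 36*k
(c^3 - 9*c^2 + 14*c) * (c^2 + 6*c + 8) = c^5 - 3*c^4 - 32*c^3 + 12*c^2 + 112*c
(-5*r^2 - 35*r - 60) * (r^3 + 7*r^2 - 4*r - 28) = -5*r^5 - 70*r^4 - 285*r^3 - 140*r^2 + 1220*r + 1680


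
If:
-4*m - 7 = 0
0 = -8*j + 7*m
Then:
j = -49/32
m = -7/4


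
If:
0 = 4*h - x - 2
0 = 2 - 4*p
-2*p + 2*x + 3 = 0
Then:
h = 1/4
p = 1/2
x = -1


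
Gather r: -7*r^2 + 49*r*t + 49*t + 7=-7*r^2 + 49*r*t + 49*t + 7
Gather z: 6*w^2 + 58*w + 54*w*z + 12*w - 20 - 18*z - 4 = 6*w^2 + 70*w + z*(54*w - 18) - 24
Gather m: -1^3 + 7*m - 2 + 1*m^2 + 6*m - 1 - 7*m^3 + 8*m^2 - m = -7*m^3 + 9*m^2 + 12*m - 4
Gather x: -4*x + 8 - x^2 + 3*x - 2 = -x^2 - x + 6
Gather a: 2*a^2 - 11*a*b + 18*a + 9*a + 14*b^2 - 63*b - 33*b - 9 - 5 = 2*a^2 + a*(27 - 11*b) + 14*b^2 - 96*b - 14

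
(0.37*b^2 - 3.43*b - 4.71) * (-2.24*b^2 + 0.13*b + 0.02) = -0.8288*b^4 + 7.7313*b^3 + 10.1119*b^2 - 0.6809*b - 0.0942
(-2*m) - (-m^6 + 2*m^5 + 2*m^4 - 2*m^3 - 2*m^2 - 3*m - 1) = m^6 - 2*m^5 - 2*m^4 + 2*m^3 + 2*m^2 + m + 1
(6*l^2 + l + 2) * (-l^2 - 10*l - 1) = -6*l^4 - 61*l^3 - 18*l^2 - 21*l - 2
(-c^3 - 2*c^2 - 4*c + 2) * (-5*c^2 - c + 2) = 5*c^5 + 11*c^4 + 20*c^3 - 10*c^2 - 10*c + 4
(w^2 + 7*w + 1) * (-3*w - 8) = -3*w^3 - 29*w^2 - 59*w - 8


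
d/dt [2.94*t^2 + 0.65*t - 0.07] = 5.88*t + 0.65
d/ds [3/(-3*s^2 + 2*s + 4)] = 6*(3*s - 1)/(-3*s^2 + 2*s + 4)^2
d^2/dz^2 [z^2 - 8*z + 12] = 2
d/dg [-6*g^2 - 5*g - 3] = -12*g - 5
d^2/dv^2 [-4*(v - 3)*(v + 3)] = -8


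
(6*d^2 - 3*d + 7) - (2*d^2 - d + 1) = 4*d^2 - 2*d + 6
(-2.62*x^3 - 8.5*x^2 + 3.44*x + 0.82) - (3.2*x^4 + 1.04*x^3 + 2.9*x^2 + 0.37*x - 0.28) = -3.2*x^4 - 3.66*x^3 - 11.4*x^2 + 3.07*x + 1.1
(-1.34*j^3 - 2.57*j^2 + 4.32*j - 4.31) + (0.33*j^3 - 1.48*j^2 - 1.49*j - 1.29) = -1.01*j^3 - 4.05*j^2 + 2.83*j - 5.6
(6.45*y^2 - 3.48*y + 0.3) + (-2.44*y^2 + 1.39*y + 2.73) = 4.01*y^2 - 2.09*y + 3.03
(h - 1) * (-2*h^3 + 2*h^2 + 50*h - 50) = -2*h^4 + 4*h^3 + 48*h^2 - 100*h + 50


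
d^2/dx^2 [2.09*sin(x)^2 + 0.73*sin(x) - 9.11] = -0.73*sin(x) + 4.18*cos(2*x)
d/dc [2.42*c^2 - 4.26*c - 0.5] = 4.84*c - 4.26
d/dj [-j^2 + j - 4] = 1 - 2*j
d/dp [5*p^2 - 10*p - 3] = 10*p - 10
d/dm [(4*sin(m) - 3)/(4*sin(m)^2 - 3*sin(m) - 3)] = (-16*sin(m)^2 + 24*sin(m) - 21)*cos(m)/(4*sin(m)^2 - 3*sin(m) - 3)^2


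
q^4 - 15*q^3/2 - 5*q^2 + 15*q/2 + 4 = (q - 8)*(q - 1)*(q + 1/2)*(q + 1)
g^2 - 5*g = g*(g - 5)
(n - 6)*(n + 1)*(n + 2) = n^3 - 3*n^2 - 16*n - 12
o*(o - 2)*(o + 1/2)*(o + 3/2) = o^4 - 13*o^2/4 - 3*o/2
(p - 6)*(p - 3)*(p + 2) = p^3 - 7*p^2 + 36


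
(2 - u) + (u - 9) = -7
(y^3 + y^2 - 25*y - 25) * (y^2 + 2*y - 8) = y^5 + 3*y^4 - 31*y^3 - 83*y^2 + 150*y + 200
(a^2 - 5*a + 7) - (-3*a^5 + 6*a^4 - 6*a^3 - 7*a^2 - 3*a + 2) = 3*a^5 - 6*a^4 + 6*a^3 + 8*a^2 - 2*a + 5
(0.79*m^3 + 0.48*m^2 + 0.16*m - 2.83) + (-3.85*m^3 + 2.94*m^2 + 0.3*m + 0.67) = -3.06*m^3 + 3.42*m^2 + 0.46*m - 2.16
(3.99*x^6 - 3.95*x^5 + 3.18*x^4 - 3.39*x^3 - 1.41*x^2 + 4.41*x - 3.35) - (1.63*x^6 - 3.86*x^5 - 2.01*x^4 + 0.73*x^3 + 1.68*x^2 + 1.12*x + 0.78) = 2.36*x^6 - 0.0900000000000003*x^5 + 5.19*x^4 - 4.12*x^3 - 3.09*x^2 + 3.29*x - 4.13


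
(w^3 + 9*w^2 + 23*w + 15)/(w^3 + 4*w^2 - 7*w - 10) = (w + 3)/(w - 2)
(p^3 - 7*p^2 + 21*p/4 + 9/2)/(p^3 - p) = (4*p^3 - 28*p^2 + 21*p + 18)/(4*p*(p^2 - 1))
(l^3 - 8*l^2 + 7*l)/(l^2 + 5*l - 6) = l*(l - 7)/(l + 6)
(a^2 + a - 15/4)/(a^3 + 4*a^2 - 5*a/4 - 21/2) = (2*a + 5)/(2*a^2 + 11*a + 14)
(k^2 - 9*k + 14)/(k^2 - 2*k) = (k - 7)/k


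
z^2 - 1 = (z - 1)*(z + 1)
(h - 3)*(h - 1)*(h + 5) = h^3 + h^2 - 17*h + 15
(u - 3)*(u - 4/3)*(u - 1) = u^3 - 16*u^2/3 + 25*u/3 - 4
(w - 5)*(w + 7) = w^2 + 2*w - 35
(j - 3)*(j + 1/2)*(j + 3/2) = j^3 - j^2 - 21*j/4 - 9/4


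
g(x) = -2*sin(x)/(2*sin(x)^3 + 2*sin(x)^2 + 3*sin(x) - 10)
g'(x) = -2*(-6*sin(x)^2*cos(x) - 4*sin(x)*cos(x) - 3*cos(x))*sin(x)/(2*sin(x)^3 + 2*sin(x)^2 + 3*sin(x) - 10)^2 - 2*cos(x)/(2*sin(x)^3 + 2*sin(x)^2 + 3*sin(x) - 10) = 4*(2*sin(x)^3 + sin(x)^2 + 5)*cos(x)/(2*sin(x)^3 + 2*sin(x)^2 + 3*sin(x) - 10)^2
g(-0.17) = -0.03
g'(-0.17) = 0.18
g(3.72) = -0.10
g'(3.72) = -0.13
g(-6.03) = 0.06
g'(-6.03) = 0.24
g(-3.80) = 0.18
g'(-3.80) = -0.38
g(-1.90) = -0.15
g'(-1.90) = -0.03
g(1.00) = 0.35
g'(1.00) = 0.63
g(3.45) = -0.06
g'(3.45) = -0.17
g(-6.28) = 0.00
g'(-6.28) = 0.20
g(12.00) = -0.09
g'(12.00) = 0.13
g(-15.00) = -0.11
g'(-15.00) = -0.11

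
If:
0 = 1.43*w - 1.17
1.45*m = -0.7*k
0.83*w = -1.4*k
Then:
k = -0.49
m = 0.23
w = 0.82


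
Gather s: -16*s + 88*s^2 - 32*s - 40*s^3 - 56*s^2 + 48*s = -40*s^3 + 32*s^2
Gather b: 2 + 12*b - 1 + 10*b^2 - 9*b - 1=10*b^2 + 3*b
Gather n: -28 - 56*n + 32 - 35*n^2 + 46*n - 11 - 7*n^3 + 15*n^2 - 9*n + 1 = -7*n^3 - 20*n^2 - 19*n - 6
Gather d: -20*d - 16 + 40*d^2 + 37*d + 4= 40*d^2 + 17*d - 12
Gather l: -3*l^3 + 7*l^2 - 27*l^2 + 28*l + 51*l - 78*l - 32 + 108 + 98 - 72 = -3*l^3 - 20*l^2 + l + 102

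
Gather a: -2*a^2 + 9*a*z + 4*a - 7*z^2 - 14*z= -2*a^2 + a*(9*z + 4) - 7*z^2 - 14*z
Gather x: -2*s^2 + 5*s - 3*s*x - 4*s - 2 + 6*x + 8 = -2*s^2 + s + x*(6 - 3*s) + 6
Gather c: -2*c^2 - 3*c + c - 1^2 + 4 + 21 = -2*c^2 - 2*c + 24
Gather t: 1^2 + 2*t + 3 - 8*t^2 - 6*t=-8*t^2 - 4*t + 4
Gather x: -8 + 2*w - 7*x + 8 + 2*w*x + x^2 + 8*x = 2*w + x^2 + x*(2*w + 1)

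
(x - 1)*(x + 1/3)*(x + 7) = x^3 + 19*x^2/3 - 5*x - 7/3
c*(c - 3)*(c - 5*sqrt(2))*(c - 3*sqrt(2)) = c^4 - 8*sqrt(2)*c^3 - 3*c^3 + 30*c^2 + 24*sqrt(2)*c^2 - 90*c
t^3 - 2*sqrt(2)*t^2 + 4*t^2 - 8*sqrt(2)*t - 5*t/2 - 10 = (t + 4)*(t - 5*sqrt(2)/2)*(t + sqrt(2)/2)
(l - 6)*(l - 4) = l^2 - 10*l + 24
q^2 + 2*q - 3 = (q - 1)*(q + 3)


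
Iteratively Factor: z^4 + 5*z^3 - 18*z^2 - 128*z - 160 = (z + 4)*(z^3 + z^2 - 22*z - 40) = (z - 5)*(z + 4)*(z^2 + 6*z + 8) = (z - 5)*(z + 4)^2*(z + 2)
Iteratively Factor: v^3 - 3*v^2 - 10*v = (v + 2)*(v^2 - 5*v) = v*(v + 2)*(v - 5)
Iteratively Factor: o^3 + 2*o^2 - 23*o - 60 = (o + 4)*(o^2 - 2*o - 15) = (o - 5)*(o + 4)*(o + 3)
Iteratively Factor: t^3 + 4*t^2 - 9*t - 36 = (t + 3)*(t^2 + t - 12) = (t - 3)*(t + 3)*(t + 4)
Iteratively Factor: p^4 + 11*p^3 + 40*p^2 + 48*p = (p + 4)*(p^3 + 7*p^2 + 12*p) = p*(p + 4)*(p^2 + 7*p + 12) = p*(p + 3)*(p + 4)*(p + 4)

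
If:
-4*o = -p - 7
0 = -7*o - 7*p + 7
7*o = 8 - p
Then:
No Solution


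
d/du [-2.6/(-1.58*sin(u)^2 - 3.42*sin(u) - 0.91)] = -(8.216*sin(u) + 8.892)*cos(u)/(1.58*sin(u)^2 + 3.42*sin(u) + 0.91)^2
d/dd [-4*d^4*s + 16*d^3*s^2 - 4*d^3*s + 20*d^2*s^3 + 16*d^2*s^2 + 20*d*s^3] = 4*s*(-4*d^3 + 12*d^2*s - 3*d^2 + 10*d*s^2 + 8*d*s + 5*s^2)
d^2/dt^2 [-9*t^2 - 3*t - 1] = -18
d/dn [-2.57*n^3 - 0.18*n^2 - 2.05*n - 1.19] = -7.71*n^2 - 0.36*n - 2.05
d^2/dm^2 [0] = 0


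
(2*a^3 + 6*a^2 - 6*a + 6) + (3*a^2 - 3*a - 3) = 2*a^3 + 9*a^2 - 9*a + 3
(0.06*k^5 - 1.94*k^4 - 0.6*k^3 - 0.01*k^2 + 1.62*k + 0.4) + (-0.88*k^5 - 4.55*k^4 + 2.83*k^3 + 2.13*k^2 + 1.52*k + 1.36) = -0.82*k^5 - 6.49*k^4 + 2.23*k^3 + 2.12*k^2 + 3.14*k + 1.76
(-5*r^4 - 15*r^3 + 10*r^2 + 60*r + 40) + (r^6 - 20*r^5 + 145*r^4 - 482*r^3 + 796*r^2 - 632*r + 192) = r^6 - 20*r^5 + 140*r^4 - 497*r^3 + 806*r^2 - 572*r + 232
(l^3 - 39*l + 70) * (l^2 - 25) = l^5 - 64*l^3 + 70*l^2 + 975*l - 1750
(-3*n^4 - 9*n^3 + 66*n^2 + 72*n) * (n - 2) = -3*n^5 - 3*n^4 + 84*n^3 - 60*n^2 - 144*n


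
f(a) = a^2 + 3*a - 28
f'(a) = 2*a + 3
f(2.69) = -12.69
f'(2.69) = 8.38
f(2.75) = -12.19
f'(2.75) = 8.50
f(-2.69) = -28.83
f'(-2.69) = -2.38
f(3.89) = -1.20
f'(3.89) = 10.78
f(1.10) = -23.49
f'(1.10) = 5.20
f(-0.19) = -28.53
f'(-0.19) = 2.62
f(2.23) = -16.34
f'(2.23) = 7.46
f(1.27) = -22.58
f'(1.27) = 5.54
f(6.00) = 26.00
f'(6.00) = 15.00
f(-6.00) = -10.00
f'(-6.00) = -9.00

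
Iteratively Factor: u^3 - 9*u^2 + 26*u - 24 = (u - 3)*(u^2 - 6*u + 8) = (u - 4)*(u - 3)*(u - 2)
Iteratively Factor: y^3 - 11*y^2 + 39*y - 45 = (y - 5)*(y^2 - 6*y + 9) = (y - 5)*(y - 3)*(y - 3)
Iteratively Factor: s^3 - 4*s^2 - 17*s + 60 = (s - 3)*(s^2 - s - 20) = (s - 5)*(s - 3)*(s + 4)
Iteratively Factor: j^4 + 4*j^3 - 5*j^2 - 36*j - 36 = (j + 2)*(j^3 + 2*j^2 - 9*j - 18) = (j + 2)*(j + 3)*(j^2 - j - 6) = (j + 2)^2*(j + 3)*(j - 3)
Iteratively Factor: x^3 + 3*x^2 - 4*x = (x - 1)*(x^2 + 4*x) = x*(x - 1)*(x + 4)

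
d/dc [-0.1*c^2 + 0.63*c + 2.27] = 0.63 - 0.2*c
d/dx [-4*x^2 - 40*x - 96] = -8*x - 40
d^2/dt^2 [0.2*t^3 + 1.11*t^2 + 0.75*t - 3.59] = 1.2*t + 2.22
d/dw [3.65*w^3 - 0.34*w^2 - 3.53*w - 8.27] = 10.95*w^2 - 0.68*w - 3.53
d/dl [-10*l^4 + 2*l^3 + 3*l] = -40*l^3 + 6*l^2 + 3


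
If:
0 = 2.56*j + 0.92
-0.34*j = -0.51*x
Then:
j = -0.36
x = -0.24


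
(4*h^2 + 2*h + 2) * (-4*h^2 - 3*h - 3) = -16*h^4 - 20*h^3 - 26*h^2 - 12*h - 6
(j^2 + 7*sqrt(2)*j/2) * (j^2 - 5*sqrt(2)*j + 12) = j^4 - 3*sqrt(2)*j^3/2 - 23*j^2 + 42*sqrt(2)*j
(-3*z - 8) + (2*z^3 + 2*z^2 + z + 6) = 2*z^3 + 2*z^2 - 2*z - 2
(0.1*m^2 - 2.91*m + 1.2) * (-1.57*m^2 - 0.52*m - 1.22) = -0.157*m^4 + 4.5167*m^3 - 0.4928*m^2 + 2.9262*m - 1.464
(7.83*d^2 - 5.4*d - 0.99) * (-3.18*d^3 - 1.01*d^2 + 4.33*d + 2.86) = -24.8994*d^5 + 9.2637*d^4 + 42.5061*d^3 + 0.0116999999999976*d^2 - 19.7307*d - 2.8314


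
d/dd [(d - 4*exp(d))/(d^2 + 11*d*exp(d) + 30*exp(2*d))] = ((1 - 4*exp(d))*(d^2 + 11*d*exp(d) + 30*exp(2*d)) - (d - 4*exp(d))*(11*d*exp(d) + 2*d + 60*exp(2*d) + 11*exp(d)))/(d^2 + 11*d*exp(d) + 30*exp(2*d))^2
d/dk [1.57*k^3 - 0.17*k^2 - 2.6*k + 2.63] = 4.71*k^2 - 0.34*k - 2.6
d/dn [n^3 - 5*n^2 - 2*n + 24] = 3*n^2 - 10*n - 2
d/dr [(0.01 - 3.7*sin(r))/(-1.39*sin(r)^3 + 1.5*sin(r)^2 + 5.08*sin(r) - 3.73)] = (-10.286*sin(r)^3 + 5.5917*sin(r)^2 - 0.0300000000000011*sin(r) + 13.7502)*cos(r)/(1.9321*sin(r)^6 - 4.17*sin(r)^5 - 11.8724*sin(r)^4 + 25.6094*sin(r)^3 + 14.6164*sin(r)^2 - 37.8968*sin(r) + 13.9129)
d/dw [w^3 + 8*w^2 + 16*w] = 3*w^2 + 16*w + 16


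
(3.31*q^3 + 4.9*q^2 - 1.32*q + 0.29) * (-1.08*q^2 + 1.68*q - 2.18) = -3.5748*q^5 + 0.268799999999999*q^4 + 2.4418*q^3 - 13.2128*q^2 + 3.3648*q - 0.6322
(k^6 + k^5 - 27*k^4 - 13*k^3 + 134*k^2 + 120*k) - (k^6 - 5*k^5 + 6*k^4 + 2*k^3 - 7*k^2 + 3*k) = 6*k^5 - 33*k^4 - 15*k^3 + 141*k^2 + 117*k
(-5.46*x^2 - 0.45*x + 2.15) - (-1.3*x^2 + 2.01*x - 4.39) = -4.16*x^2 - 2.46*x + 6.54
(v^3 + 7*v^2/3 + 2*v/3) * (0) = 0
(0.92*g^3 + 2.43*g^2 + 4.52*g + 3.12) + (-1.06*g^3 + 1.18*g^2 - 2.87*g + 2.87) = -0.14*g^3 + 3.61*g^2 + 1.65*g + 5.99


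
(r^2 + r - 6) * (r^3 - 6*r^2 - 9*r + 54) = r^5 - 5*r^4 - 21*r^3 + 81*r^2 + 108*r - 324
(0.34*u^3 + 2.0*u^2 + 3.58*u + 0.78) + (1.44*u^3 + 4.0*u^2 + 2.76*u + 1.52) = 1.78*u^3 + 6.0*u^2 + 6.34*u + 2.3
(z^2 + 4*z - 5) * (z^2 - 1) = z^4 + 4*z^3 - 6*z^2 - 4*z + 5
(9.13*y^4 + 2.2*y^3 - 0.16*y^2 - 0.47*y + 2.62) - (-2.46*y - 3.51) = 9.13*y^4 + 2.2*y^3 - 0.16*y^2 + 1.99*y + 6.13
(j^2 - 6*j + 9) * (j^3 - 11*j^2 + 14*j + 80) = j^5 - 17*j^4 + 89*j^3 - 103*j^2 - 354*j + 720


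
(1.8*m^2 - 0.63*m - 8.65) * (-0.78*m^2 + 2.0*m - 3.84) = -1.404*m^4 + 4.0914*m^3 - 1.425*m^2 - 14.8808*m + 33.216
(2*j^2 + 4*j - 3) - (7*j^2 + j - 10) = -5*j^2 + 3*j + 7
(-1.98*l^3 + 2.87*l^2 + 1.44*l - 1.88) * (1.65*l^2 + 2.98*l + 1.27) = -3.267*l^5 - 1.1649*l^4 + 8.414*l^3 + 4.8341*l^2 - 3.7736*l - 2.3876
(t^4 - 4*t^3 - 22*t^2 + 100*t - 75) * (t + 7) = t^5 + 3*t^4 - 50*t^3 - 54*t^2 + 625*t - 525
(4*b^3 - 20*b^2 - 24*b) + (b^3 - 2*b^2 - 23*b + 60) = 5*b^3 - 22*b^2 - 47*b + 60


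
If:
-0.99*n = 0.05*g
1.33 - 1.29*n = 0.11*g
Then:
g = 29.66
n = -1.50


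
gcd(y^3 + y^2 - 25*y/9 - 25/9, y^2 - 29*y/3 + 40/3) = y - 5/3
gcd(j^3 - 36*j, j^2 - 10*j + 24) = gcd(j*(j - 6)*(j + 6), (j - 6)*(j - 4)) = j - 6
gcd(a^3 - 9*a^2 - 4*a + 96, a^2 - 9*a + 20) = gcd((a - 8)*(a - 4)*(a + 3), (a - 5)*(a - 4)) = a - 4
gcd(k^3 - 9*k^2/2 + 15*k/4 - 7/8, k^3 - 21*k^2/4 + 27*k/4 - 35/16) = k^2 - 4*k + 7/4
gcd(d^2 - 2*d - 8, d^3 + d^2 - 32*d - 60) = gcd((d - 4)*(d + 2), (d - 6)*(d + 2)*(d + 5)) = d + 2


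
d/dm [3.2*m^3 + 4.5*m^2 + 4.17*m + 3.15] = 9.6*m^2 + 9.0*m + 4.17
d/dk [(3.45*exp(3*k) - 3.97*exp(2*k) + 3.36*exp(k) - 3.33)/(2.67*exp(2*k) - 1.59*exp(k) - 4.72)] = (9.2115*exp(4*k) - 10.971*exp(3*k) - 51.5109*exp(2*k) + 55.259*exp(k) - 21.1539)*exp(k)/(7.1289*exp(4*k) - 8.4906*exp(3*k) - 22.6767*exp(2*k) + 15.0096*exp(k) + 22.2784)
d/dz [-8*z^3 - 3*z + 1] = -24*z^2 - 3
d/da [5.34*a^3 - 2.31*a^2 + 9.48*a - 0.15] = 16.02*a^2 - 4.62*a + 9.48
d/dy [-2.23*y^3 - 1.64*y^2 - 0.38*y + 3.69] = -6.69*y^2 - 3.28*y - 0.38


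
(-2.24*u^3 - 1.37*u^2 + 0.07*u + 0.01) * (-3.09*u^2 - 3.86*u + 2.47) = 6.9216*u^5 + 12.8797*u^4 - 0.460900000000001*u^3 - 3.685*u^2 + 0.1343*u + 0.0247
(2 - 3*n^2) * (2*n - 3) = -6*n^3 + 9*n^2 + 4*n - 6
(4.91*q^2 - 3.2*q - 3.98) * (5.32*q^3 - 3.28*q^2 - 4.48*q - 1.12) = 26.1212*q^5 - 33.1288*q^4 - 32.6744*q^3 + 21.8912*q^2 + 21.4144*q + 4.4576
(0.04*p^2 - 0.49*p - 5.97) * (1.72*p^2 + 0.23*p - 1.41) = 0.0688*p^4 - 0.8336*p^3 - 10.4375*p^2 - 0.6822*p + 8.4177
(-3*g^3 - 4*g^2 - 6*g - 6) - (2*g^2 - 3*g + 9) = -3*g^3 - 6*g^2 - 3*g - 15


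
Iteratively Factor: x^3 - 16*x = (x)*(x^2 - 16) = x*(x + 4)*(x - 4)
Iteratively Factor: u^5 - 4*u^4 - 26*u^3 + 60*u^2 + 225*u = (u + 3)*(u^4 - 7*u^3 - 5*u^2 + 75*u) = (u - 5)*(u + 3)*(u^3 - 2*u^2 - 15*u) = (u - 5)^2*(u + 3)*(u^2 + 3*u) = u*(u - 5)^2*(u + 3)*(u + 3)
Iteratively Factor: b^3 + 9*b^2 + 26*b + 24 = (b + 3)*(b^2 + 6*b + 8) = (b + 3)*(b + 4)*(b + 2)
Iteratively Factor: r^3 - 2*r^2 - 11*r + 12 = (r - 1)*(r^2 - r - 12) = (r - 1)*(r + 3)*(r - 4)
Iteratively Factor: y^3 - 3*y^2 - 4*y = (y + 1)*(y^2 - 4*y) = (y - 4)*(y + 1)*(y)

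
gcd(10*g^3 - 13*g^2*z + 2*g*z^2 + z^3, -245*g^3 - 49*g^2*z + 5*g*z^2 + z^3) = 5*g + z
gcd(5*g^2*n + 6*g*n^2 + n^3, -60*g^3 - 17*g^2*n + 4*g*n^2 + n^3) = 5*g + n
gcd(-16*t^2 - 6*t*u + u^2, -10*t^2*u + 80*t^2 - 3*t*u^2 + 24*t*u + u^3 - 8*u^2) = 2*t + u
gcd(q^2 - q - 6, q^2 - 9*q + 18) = q - 3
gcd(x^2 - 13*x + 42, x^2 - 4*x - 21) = x - 7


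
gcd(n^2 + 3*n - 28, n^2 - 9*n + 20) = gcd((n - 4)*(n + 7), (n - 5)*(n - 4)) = n - 4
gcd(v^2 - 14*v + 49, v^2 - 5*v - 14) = v - 7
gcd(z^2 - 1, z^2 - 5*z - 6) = z + 1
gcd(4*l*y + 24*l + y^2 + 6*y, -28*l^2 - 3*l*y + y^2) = 4*l + y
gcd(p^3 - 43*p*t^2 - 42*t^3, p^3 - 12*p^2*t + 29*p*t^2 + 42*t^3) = p^2 - 6*p*t - 7*t^2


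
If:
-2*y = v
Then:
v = -2*y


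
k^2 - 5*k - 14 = (k - 7)*(k + 2)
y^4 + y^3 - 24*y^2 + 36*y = y*(y - 3)*(y - 2)*(y + 6)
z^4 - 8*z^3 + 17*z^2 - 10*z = z*(z - 5)*(z - 2)*(z - 1)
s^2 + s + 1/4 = (s + 1/2)^2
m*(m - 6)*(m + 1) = m^3 - 5*m^2 - 6*m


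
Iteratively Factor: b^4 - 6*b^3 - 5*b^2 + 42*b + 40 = (b + 1)*(b^3 - 7*b^2 + 2*b + 40) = (b + 1)*(b + 2)*(b^2 - 9*b + 20) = (b - 5)*(b + 1)*(b + 2)*(b - 4)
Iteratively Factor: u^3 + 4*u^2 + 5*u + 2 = (u + 2)*(u^2 + 2*u + 1) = (u + 1)*(u + 2)*(u + 1)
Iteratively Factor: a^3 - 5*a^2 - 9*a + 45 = (a - 5)*(a^2 - 9) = (a - 5)*(a + 3)*(a - 3)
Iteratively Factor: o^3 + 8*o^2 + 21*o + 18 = (o + 2)*(o^2 + 6*o + 9) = (o + 2)*(o + 3)*(o + 3)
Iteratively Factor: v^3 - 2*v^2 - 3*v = (v + 1)*(v^2 - 3*v) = v*(v + 1)*(v - 3)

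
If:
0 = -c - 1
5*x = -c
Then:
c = -1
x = 1/5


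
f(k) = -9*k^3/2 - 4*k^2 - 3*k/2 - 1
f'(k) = -27*k^2/2 - 8*k - 3/2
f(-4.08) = 244.16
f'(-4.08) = -193.59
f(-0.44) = -0.73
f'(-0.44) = -0.59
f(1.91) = -49.81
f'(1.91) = -66.03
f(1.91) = -49.81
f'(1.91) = -66.03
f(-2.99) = 88.01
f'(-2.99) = -98.27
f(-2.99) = 88.01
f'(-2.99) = -98.27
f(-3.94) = 218.05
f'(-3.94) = -179.55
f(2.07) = -61.16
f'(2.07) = -75.91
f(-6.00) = 836.00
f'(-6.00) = -439.50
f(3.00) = -163.00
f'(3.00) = -147.00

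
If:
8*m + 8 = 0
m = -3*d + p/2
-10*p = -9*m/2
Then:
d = 31/120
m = -1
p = -9/20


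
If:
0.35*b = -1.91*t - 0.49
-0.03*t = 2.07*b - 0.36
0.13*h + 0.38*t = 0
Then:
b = 0.18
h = 0.85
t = -0.29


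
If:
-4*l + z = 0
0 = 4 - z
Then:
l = 1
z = 4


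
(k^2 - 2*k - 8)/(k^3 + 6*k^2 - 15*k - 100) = (k + 2)/(k^2 + 10*k + 25)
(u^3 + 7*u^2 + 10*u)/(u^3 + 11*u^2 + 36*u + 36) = u*(u + 5)/(u^2 + 9*u + 18)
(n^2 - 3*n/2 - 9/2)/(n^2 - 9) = (n + 3/2)/(n + 3)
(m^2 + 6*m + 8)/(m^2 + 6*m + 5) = (m^2 + 6*m + 8)/(m^2 + 6*m + 5)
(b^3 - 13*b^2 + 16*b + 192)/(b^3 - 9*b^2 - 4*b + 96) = (b - 8)/(b - 4)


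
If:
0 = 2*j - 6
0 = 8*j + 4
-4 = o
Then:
No Solution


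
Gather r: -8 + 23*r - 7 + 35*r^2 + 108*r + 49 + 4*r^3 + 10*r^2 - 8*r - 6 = 4*r^3 + 45*r^2 + 123*r + 28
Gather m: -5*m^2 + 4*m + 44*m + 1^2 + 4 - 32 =-5*m^2 + 48*m - 27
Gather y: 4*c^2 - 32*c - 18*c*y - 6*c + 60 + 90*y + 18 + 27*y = 4*c^2 - 38*c + y*(117 - 18*c) + 78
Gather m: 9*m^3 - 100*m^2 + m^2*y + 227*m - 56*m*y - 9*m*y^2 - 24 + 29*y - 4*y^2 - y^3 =9*m^3 + m^2*(y - 100) + m*(-9*y^2 - 56*y + 227) - y^3 - 4*y^2 + 29*y - 24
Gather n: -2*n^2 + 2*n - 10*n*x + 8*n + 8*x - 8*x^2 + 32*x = -2*n^2 + n*(10 - 10*x) - 8*x^2 + 40*x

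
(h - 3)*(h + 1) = h^2 - 2*h - 3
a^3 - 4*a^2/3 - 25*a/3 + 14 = (a - 7/3)*(a - 2)*(a + 3)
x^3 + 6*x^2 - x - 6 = (x - 1)*(x + 1)*(x + 6)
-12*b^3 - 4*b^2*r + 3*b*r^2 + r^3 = (-2*b + r)*(2*b + r)*(3*b + r)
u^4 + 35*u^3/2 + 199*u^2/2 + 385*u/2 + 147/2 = (u + 1/2)*(u + 3)*(u + 7)^2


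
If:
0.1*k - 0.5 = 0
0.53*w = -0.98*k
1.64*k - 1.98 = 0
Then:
No Solution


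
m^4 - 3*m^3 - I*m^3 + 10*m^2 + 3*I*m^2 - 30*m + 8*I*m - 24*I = (m - 3)*(m - 4*I)*(m + I)*(m + 2*I)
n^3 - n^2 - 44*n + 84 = (n - 6)*(n - 2)*(n + 7)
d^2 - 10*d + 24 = (d - 6)*(d - 4)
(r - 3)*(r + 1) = r^2 - 2*r - 3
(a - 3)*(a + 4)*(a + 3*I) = a^3 + a^2 + 3*I*a^2 - 12*a + 3*I*a - 36*I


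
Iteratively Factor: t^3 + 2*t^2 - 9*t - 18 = (t - 3)*(t^2 + 5*t + 6) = (t - 3)*(t + 3)*(t + 2)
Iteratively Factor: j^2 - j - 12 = (j + 3)*(j - 4)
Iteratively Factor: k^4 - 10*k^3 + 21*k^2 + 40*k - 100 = (k - 5)*(k^3 - 5*k^2 - 4*k + 20) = (k - 5)*(k + 2)*(k^2 - 7*k + 10) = (k - 5)*(k - 2)*(k + 2)*(k - 5)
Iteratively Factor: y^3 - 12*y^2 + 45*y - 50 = (y - 5)*(y^2 - 7*y + 10) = (y - 5)^2*(y - 2)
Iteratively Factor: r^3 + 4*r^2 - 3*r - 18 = (r + 3)*(r^2 + r - 6) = (r + 3)^2*(r - 2)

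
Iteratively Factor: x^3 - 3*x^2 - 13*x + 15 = (x - 5)*(x^2 + 2*x - 3) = (x - 5)*(x - 1)*(x + 3)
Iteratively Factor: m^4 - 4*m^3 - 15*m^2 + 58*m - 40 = (m - 5)*(m^3 + m^2 - 10*m + 8) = (m - 5)*(m + 4)*(m^2 - 3*m + 2) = (m - 5)*(m - 2)*(m + 4)*(m - 1)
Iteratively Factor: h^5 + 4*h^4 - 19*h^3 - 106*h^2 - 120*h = (h + 2)*(h^4 + 2*h^3 - 23*h^2 - 60*h) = (h - 5)*(h + 2)*(h^3 + 7*h^2 + 12*h) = (h - 5)*(h + 2)*(h + 3)*(h^2 + 4*h) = (h - 5)*(h + 2)*(h + 3)*(h + 4)*(h)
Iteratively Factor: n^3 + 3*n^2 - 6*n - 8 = (n + 1)*(n^2 + 2*n - 8) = (n + 1)*(n + 4)*(n - 2)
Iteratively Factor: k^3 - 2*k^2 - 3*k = (k)*(k^2 - 2*k - 3) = k*(k - 3)*(k + 1)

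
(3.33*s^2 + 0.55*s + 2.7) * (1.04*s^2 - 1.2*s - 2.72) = 3.4632*s^4 - 3.424*s^3 - 6.9096*s^2 - 4.736*s - 7.344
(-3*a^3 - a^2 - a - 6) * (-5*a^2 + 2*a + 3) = 15*a^5 - a^4 - 6*a^3 + 25*a^2 - 15*a - 18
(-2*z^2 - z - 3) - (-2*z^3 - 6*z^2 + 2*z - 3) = 2*z^3 + 4*z^2 - 3*z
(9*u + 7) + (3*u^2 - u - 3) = 3*u^2 + 8*u + 4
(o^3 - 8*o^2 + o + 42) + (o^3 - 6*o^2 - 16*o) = 2*o^3 - 14*o^2 - 15*o + 42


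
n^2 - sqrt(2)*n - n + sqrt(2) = (n - 1)*(n - sqrt(2))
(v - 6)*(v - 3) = v^2 - 9*v + 18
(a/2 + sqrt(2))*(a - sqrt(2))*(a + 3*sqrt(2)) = a^3/2 + 2*sqrt(2)*a^2 + a - 6*sqrt(2)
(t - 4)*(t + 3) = t^2 - t - 12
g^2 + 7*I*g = g*(g + 7*I)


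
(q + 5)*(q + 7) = q^2 + 12*q + 35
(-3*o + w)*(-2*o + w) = 6*o^2 - 5*o*w + w^2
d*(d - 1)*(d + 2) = d^3 + d^2 - 2*d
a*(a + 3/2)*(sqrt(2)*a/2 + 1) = sqrt(2)*a^3/2 + a^2 + 3*sqrt(2)*a^2/4 + 3*a/2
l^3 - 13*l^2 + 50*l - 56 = (l - 7)*(l - 4)*(l - 2)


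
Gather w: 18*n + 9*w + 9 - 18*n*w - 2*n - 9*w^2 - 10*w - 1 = 16*n - 9*w^2 + w*(-18*n - 1) + 8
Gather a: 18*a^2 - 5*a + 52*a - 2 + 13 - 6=18*a^2 + 47*a + 5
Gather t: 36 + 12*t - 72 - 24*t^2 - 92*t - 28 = -24*t^2 - 80*t - 64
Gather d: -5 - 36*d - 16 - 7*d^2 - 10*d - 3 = -7*d^2 - 46*d - 24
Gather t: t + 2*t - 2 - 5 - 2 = 3*t - 9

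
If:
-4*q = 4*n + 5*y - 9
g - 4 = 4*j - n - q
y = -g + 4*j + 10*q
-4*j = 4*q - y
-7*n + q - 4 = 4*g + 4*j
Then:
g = 696/101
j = -27/404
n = -435/101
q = 116/101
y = 437/101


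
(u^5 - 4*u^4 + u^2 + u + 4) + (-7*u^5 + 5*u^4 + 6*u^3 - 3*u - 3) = -6*u^5 + u^4 + 6*u^3 + u^2 - 2*u + 1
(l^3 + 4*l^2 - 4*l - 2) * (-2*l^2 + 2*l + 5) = -2*l^5 - 6*l^4 + 21*l^3 + 16*l^2 - 24*l - 10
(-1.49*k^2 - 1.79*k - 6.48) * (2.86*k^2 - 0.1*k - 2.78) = -4.2614*k^4 - 4.9704*k^3 - 14.2116*k^2 + 5.6242*k + 18.0144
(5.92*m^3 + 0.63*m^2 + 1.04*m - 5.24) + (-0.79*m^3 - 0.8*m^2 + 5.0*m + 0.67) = 5.13*m^3 - 0.17*m^2 + 6.04*m - 4.57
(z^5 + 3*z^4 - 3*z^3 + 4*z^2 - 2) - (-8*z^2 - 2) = z^5 + 3*z^4 - 3*z^3 + 12*z^2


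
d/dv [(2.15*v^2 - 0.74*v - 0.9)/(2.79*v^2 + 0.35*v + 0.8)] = (2.8171*v^2 + 8.462*v - 0.277)/(7.7841*v^4 + 1.953*v^3 + 4.5865*v^2 + 0.56*v + 0.64)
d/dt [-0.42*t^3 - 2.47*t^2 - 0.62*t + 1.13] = -1.26*t^2 - 4.94*t - 0.62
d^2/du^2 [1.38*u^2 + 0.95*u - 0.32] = 2.76000000000000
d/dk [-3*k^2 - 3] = -6*k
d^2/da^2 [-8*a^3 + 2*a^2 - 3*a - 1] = 4 - 48*a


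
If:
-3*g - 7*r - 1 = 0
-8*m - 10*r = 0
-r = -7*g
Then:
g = -1/52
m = 35/208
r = -7/52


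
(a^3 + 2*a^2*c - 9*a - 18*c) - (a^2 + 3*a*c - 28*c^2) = a^3 + 2*a^2*c - a^2 - 3*a*c - 9*a + 28*c^2 - 18*c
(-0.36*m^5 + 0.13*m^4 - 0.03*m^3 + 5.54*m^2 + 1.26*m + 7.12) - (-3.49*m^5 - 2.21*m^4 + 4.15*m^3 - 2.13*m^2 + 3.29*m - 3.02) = 3.13*m^5 + 2.34*m^4 - 4.18*m^3 + 7.67*m^2 - 2.03*m + 10.14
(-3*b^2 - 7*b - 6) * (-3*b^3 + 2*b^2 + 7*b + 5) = 9*b^5 + 15*b^4 - 17*b^3 - 76*b^2 - 77*b - 30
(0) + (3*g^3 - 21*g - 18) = 3*g^3 - 21*g - 18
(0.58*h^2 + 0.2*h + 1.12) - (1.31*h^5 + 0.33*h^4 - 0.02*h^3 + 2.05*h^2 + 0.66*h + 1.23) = -1.31*h^5 - 0.33*h^4 + 0.02*h^3 - 1.47*h^2 - 0.46*h - 0.11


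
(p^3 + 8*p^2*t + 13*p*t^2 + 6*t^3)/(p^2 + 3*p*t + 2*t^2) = (p^2 + 7*p*t + 6*t^2)/(p + 2*t)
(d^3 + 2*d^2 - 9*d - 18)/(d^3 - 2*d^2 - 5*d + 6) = (d + 3)/(d - 1)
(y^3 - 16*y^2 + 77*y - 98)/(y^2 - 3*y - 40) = (-y^3 + 16*y^2 - 77*y + 98)/(-y^2 + 3*y + 40)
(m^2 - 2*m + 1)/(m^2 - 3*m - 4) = (-m^2 + 2*m - 1)/(-m^2 + 3*m + 4)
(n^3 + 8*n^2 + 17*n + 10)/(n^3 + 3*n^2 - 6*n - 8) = (n^2 + 7*n + 10)/(n^2 + 2*n - 8)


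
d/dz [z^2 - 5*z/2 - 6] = 2*z - 5/2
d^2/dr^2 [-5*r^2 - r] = -10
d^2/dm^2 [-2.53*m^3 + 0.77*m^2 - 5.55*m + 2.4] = 1.54 - 15.18*m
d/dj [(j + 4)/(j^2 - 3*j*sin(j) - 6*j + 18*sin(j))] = (3*j^2*cos(j) - j^2 - 6*j*cos(j) - 8*j + 30*sin(j) - 72*cos(j) + 24)/((j - 6)^2*(j - 3*sin(j))^2)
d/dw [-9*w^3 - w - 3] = -27*w^2 - 1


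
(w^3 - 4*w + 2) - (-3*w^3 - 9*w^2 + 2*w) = 4*w^3 + 9*w^2 - 6*w + 2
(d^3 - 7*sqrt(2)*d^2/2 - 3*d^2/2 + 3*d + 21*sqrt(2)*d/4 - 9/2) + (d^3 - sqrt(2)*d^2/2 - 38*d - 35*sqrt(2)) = 2*d^3 - 4*sqrt(2)*d^2 - 3*d^2/2 - 35*d + 21*sqrt(2)*d/4 - 35*sqrt(2) - 9/2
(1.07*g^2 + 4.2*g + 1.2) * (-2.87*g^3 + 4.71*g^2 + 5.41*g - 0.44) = -3.0709*g^5 - 7.0143*g^4 + 22.1267*g^3 + 27.9032*g^2 + 4.644*g - 0.528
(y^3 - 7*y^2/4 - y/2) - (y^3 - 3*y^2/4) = -y^2 - y/2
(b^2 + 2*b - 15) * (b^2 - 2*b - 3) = b^4 - 22*b^2 + 24*b + 45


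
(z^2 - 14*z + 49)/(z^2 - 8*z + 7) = (z - 7)/(z - 1)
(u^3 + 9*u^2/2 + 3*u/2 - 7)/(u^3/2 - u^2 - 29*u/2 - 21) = (2*u^2 + 5*u - 7)/(u^2 - 4*u - 21)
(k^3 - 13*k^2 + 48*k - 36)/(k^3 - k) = (k^2 - 12*k + 36)/(k*(k + 1))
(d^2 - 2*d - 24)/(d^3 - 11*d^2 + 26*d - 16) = (d^2 - 2*d - 24)/(d^3 - 11*d^2 + 26*d - 16)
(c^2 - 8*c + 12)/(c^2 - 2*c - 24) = (c - 2)/(c + 4)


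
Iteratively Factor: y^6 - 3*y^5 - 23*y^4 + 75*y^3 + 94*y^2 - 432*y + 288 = (y - 1)*(y^5 - 2*y^4 - 25*y^3 + 50*y^2 + 144*y - 288) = (y - 3)*(y - 1)*(y^4 + y^3 - 22*y^2 - 16*y + 96) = (y - 3)*(y - 2)*(y - 1)*(y^3 + 3*y^2 - 16*y - 48) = (y - 3)*(y - 2)*(y - 1)*(y + 3)*(y^2 - 16) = (y - 4)*(y - 3)*(y - 2)*(y - 1)*(y + 3)*(y + 4)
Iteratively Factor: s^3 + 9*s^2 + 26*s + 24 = (s + 3)*(s^2 + 6*s + 8) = (s + 3)*(s + 4)*(s + 2)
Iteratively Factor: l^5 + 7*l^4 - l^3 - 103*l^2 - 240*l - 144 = (l + 4)*(l^4 + 3*l^3 - 13*l^2 - 51*l - 36) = (l - 4)*(l + 4)*(l^3 + 7*l^2 + 15*l + 9) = (l - 4)*(l + 3)*(l + 4)*(l^2 + 4*l + 3) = (l - 4)*(l + 1)*(l + 3)*(l + 4)*(l + 3)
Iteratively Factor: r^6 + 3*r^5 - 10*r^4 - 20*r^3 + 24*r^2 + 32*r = (r - 2)*(r^5 + 5*r^4 - 20*r^2 - 16*r) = r*(r - 2)*(r^4 + 5*r^3 - 20*r - 16) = r*(r - 2)^2*(r^3 + 7*r^2 + 14*r + 8) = r*(r - 2)^2*(r + 2)*(r^2 + 5*r + 4) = r*(r - 2)^2*(r + 1)*(r + 2)*(r + 4)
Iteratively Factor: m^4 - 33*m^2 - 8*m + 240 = (m - 5)*(m^3 + 5*m^2 - 8*m - 48) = (m - 5)*(m - 3)*(m^2 + 8*m + 16) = (m - 5)*(m - 3)*(m + 4)*(m + 4)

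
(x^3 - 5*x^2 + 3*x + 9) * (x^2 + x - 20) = x^5 - 4*x^4 - 22*x^3 + 112*x^2 - 51*x - 180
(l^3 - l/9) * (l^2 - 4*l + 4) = l^5 - 4*l^4 + 35*l^3/9 + 4*l^2/9 - 4*l/9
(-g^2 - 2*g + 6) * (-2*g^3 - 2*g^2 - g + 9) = 2*g^5 + 6*g^4 - 7*g^3 - 19*g^2 - 24*g + 54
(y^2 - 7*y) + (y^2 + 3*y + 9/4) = 2*y^2 - 4*y + 9/4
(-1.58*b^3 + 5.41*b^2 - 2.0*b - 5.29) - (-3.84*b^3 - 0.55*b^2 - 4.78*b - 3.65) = 2.26*b^3 + 5.96*b^2 + 2.78*b - 1.64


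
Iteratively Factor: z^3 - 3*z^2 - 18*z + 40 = (z - 2)*(z^2 - z - 20) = (z - 2)*(z + 4)*(z - 5)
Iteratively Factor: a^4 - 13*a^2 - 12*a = (a - 4)*(a^3 + 4*a^2 + 3*a) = a*(a - 4)*(a^2 + 4*a + 3) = a*(a - 4)*(a + 3)*(a + 1)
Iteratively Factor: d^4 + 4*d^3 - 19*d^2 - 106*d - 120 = (d + 3)*(d^3 + d^2 - 22*d - 40) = (d + 2)*(d + 3)*(d^2 - d - 20) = (d - 5)*(d + 2)*(d + 3)*(d + 4)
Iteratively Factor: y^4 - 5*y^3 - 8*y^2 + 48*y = (y + 3)*(y^3 - 8*y^2 + 16*y) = (y - 4)*(y + 3)*(y^2 - 4*y) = (y - 4)^2*(y + 3)*(y)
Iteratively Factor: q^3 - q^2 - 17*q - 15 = (q + 1)*(q^2 - 2*q - 15) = (q + 1)*(q + 3)*(q - 5)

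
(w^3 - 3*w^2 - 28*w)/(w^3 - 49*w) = (w + 4)/(w + 7)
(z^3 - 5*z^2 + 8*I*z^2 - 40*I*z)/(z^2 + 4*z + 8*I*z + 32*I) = z*(z - 5)/(z + 4)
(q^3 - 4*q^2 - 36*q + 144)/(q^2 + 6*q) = q - 10 + 24/q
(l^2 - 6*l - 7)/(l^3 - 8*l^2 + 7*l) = (l + 1)/(l*(l - 1))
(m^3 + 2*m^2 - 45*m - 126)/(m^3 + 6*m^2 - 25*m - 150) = (m^2 - 4*m - 21)/(m^2 - 25)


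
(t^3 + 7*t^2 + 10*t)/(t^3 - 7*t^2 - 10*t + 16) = t*(t + 5)/(t^2 - 9*t + 8)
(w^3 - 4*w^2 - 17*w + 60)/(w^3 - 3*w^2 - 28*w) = (w^2 - 8*w + 15)/(w*(w - 7))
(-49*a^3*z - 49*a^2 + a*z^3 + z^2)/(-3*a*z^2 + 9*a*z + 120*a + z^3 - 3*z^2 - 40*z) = (49*a^3*z + 49*a^2 - a*z^3 - z^2)/(3*a*z^2 - 9*a*z - 120*a - z^3 + 3*z^2 + 40*z)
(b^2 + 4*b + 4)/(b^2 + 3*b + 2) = (b + 2)/(b + 1)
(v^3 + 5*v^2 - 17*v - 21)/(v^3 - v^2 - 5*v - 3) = (v + 7)/(v + 1)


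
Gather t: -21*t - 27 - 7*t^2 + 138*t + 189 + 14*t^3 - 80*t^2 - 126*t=14*t^3 - 87*t^2 - 9*t + 162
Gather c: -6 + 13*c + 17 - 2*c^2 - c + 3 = -2*c^2 + 12*c + 14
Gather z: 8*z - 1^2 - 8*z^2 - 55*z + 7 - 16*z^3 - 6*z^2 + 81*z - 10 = -16*z^3 - 14*z^2 + 34*z - 4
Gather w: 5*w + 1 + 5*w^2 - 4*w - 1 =5*w^2 + w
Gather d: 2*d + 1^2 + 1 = 2*d + 2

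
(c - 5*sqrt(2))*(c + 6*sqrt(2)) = c^2 + sqrt(2)*c - 60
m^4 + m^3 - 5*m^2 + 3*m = m*(m - 1)^2*(m + 3)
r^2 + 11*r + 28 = (r + 4)*(r + 7)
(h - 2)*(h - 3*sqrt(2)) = h^2 - 3*sqrt(2)*h - 2*h + 6*sqrt(2)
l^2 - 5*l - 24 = (l - 8)*(l + 3)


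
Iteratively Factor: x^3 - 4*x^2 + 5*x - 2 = (x - 1)*(x^2 - 3*x + 2) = (x - 2)*(x - 1)*(x - 1)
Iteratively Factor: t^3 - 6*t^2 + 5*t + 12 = (t - 4)*(t^2 - 2*t - 3) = (t - 4)*(t - 3)*(t + 1)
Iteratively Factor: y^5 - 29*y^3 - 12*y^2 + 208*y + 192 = (y + 3)*(y^4 - 3*y^3 - 20*y^2 + 48*y + 64) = (y - 4)*(y + 3)*(y^3 + y^2 - 16*y - 16) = (y - 4)*(y + 1)*(y + 3)*(y^2 - 16) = (y - 4)*(y + 1)*(y + 3)*(y + 4)*(y - 4)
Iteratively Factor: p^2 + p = (p)*(p + 1)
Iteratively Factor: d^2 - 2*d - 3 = (d + 1)*(d - 3)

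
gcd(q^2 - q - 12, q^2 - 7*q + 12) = q - 4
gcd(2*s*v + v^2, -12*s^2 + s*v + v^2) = 1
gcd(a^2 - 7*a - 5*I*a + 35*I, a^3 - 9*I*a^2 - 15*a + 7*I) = 1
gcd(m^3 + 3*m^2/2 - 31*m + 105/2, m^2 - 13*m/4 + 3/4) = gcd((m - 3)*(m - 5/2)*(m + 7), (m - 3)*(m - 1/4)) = m - 3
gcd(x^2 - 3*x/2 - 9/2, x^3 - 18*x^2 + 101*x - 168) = x - 3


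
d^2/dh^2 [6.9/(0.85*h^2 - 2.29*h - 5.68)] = (9.9705*h^2 - 26.8617*h - 6.9*(1.7*h - 2.29)*(3.4*h - 4.58) - 66.6264)/(-0.85*h^2 + 2.29*h + 5.68)^3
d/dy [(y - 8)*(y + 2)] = 2*y - 6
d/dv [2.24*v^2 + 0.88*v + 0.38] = 4.48*v + 0.88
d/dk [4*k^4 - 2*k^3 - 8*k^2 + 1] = 2*k*(8*k^2 - 3*k - 8)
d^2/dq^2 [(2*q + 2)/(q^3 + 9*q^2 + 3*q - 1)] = 12*(3*(q + 1)*(q^2 + 6*q + 1)^2 - (q^2 + 6*q + (q + 1)*(q + 3) + 1)*(q^3 + 9*q^2 + 3*q - 1))/(q^3 + 9*q^2 + 3*q - 1)^3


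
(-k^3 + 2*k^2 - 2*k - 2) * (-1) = k^3 - 2*k^2 + 2*k + 2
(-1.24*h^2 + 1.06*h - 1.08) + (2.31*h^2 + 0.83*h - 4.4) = 1.07*h^2 + 1.89*h - 5.48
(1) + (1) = 2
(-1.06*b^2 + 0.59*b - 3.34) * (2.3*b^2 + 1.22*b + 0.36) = -2.438*b^4 + 0.0637999999999996*b^3 - 7.3438*b^2 - 3.8624*b - 1.2024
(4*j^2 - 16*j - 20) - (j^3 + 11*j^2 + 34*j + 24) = -j^3 - 7*j^2 - 50*j - 44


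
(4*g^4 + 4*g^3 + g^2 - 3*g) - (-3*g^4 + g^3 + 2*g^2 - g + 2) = 7*g^4 + 3*g^3 - g^2 - 2*g - 2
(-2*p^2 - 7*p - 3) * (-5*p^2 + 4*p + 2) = 10*p^4 + 27*p^3 - 17*p^2 - 26*p - 6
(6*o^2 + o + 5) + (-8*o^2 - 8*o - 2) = -2*o^2 - 7*o + 3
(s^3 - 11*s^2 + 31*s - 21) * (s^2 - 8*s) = s^5 - 19*s^4 + 119*s^3 - 269*s^2 + 168*s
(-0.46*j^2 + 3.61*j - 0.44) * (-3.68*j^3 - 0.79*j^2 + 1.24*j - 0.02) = 1.6928*j^5 - 12.9214*j^4 - 1.8031*j^3 + 4.8332*j^2 - 0.6178*j + 0.0088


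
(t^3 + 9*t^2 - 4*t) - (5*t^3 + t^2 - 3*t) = -4*t^3 + 8*t^2 - t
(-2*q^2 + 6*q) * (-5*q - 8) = 10*q^3 - 14*q^2 - 48*q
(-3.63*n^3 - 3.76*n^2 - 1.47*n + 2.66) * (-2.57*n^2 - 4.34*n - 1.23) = 9.3291*n^5 + 25.4174*n^4 + 24.5612*n^3 + 4.1684*n^2 - 9.7363*n - 3.2718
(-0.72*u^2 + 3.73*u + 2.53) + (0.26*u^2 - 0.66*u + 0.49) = -0.46*u^2 + 3.07*u + 3.02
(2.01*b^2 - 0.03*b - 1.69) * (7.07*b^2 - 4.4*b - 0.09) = 14.2107*b^4 - 9.0561*b^3 - 11.9972*b^2 + 7.4387*b + 0.1521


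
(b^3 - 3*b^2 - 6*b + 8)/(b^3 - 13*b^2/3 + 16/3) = 3*(b^2 + b - 2)/(3*b^2 - b - 4)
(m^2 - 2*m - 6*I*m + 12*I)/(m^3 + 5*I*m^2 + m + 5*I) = (m^2 - 2*m - 6*I*m + 12*I)/(m^3 + 5*I*m^2 + m + 5*I)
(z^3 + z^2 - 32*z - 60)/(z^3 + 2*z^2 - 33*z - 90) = (z + 2)/(z + 3)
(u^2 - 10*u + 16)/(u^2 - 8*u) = (u - 2)/u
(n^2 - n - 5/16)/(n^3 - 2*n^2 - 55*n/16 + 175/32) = 2*(4*n + 1)/(8*n^2 - 6*n - 35)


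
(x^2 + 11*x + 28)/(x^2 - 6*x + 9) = (x^2 + 11*x + 28)/(x^2 - 6*x + 9)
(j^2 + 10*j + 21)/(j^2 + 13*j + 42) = (j + 3)/(j + 6)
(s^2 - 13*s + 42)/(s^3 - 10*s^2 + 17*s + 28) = (s - 6)/(s^2 - 3*s - 4)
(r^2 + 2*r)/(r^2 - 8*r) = (r + 2)/(r - 8)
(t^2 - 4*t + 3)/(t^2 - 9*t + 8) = (t - 3)/(t - 8)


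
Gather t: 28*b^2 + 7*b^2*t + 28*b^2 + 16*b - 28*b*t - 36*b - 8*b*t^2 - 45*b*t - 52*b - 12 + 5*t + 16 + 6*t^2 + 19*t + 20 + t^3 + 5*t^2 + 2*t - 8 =56*b^2 - 72*b + t^3 + t^2*(11 - 8*b) + t*(7*b^2 - 73*b + 26) + 16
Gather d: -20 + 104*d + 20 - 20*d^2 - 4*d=-20*d^2 + 100*d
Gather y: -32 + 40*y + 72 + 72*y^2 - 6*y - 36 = 72*y^2 + 34*y + 4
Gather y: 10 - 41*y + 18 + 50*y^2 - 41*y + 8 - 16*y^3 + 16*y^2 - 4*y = -16*y^3 + 66*y^2 - 86*y + 36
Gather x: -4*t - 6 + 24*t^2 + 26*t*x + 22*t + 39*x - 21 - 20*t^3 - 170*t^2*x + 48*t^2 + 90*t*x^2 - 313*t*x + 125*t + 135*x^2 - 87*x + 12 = -20*t^3 + 72*t^2 + 143*t + x^2*(90*t + 135) + x*(-170*t^2 - 287*t - 48) - 15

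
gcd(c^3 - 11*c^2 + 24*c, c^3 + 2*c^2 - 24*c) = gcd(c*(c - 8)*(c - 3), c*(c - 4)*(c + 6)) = c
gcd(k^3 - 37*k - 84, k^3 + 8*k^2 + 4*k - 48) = k + 4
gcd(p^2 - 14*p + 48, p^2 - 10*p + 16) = p - 8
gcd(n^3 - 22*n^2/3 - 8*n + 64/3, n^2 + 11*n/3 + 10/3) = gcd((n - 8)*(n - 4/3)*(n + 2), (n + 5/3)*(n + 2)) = n + 2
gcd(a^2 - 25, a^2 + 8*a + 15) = a + 5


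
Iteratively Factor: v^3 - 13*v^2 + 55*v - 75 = (v - 5)*(v^2 - 8*v + 15) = (v - 5)^2*(v - 3)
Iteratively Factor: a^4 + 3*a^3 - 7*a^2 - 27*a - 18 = (a + 1)*(a^3 + 2*a^2 - 9*a - 18) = (a - 3)*(a + 1)*(a^2 + 5*a + 6) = (a - 3)*(a + 1)*(a + 2)*(a + 3)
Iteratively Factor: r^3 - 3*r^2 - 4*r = (r + 1)*(r^2 - 4*r) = r*(r + 1)*(r - 4)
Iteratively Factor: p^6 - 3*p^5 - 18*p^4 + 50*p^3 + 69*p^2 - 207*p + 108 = (p + 3)*(p^5 - 6*p^4 + 50*p^2 - 81*p + 36) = (p - 1)*(p + 3)*(p^4 - 5*p^3 - 5*p^2 + 45*p - 36) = (p - 1)*(p + 3)^2*(p^3 - 8*p^2 + 19*p - 12) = (p - 1)^2*(p + 3)^2*(p^2 - 7*p + 12) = (p - 4)*(p - 1)^2*(p + 3)^2*(p - 3)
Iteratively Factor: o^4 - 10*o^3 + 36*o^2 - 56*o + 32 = (o - 2)*(o^3 - 8*o^2 + 20*o - 16) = (o - 2)^2*(o^2 - 6*o + 8) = (o - 4)*(o - 2)^2*(o - 2)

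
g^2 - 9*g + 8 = (g - 8)*(g - 1)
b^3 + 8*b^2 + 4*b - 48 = (b - 2)*(b + 4)*(b + 6)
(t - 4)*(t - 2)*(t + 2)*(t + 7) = t^4 + 3*t^3 - 32*t^2 - 12*t + 112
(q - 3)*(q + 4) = q^2 + q - 12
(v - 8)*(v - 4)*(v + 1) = v^3 - 11*v^2 + 20*v + 32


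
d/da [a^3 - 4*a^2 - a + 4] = 3*a^2 - 8*a - 1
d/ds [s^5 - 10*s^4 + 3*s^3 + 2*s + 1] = 5*s^4 - 40*s^3 + 9*s^2 + 2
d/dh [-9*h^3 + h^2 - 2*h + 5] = -27*h^2 + 2*h - 2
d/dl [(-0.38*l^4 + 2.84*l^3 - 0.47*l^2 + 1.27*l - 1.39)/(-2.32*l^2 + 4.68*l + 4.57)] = (1.7632*l^5 - 11.924*l^4 + 19.636*l^3 + 39.6832*l^2 - 10.7454*l + 12.3091)/(5.3824*l^4 - 21.7152*l^3 + 0.697599999999998*l^2 + 42.7752*l + 20.8849)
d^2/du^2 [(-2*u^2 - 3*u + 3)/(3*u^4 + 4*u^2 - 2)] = 4*(-27*u^8 - 81*u^7 + 147*u^6 - 54*u^5 + 90*u^4 - 114*u^3 + 102*u^2 - 36*u + 8)/(27*u^12 + 108*u^10 + 90*u^8 - 80*u^6 - 60*u^4 + 48*u^2 - 8)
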